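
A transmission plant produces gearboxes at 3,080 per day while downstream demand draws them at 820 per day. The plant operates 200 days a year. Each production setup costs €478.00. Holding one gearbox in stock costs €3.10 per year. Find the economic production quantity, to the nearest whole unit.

Q* ≈ 8,302 gearboxes

Annual demand D = 820 × 200 = 164,000.
Production build-up factor (1 − d/p) = 1 − 820/3,080 = 0.7338.
Q* = √(2DS / (H(1 − d/p))) = √(2 × 164,000 × 478 / (3.1 × 0.7338)).
= √(156,784,000 / 2.2747) ≈ 8302.161.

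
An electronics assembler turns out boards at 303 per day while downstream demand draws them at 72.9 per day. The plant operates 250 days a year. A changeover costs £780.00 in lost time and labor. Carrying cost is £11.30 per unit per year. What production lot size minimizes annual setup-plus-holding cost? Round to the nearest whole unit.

Q* ≈ 1,820 boards

Annual demand D = 72.9 × 250 = 18,225.
Production build-up factor (1 − d/p) = 1 − 72.9/303 = 0.7594.
Q* = √(2DS / (H(1 − d/p))) = √(2 × 18,225 × 780 / (11.3 × 0.7594)).
= √(28,431,000 / 8.5813) ≈ 1820.203.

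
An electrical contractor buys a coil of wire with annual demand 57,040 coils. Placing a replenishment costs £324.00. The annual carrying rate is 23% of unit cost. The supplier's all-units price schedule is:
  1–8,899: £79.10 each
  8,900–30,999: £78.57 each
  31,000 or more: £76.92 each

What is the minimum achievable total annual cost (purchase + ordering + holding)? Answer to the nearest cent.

Holding cost per unit per year at price C is H = 0.23·C.
For each price level, check whether its EOQ is feasible; otherwise the best quantity at that price is the breakpoint.
EOQ at £79.10 = 1425.4 (feasible in tier 1): TC = 57,040×£79.10 + (57,040/1425.4)×324 + (1425.4/2)×0.23×£79.10 = £4,537,795.61.
EOQ at £78.57 = 1430.2 < 8900, so use break Q=8900: TC = 57,040×£78.57 + (57,040/8900.0)×324 + (8900.0/2)×0.23×£78.57 = £4,564,125.71.
EOQ at £76.92 = 1445.4 < 31000, so use break Q=31000: TC = 57,040×£76.92 + (57,040/31000.0)×324 + (31000.0/2)×0.23×£76.92 = £4,662,332.76.
Lowest total cost among the candidates is at Q = 1425.4.

TC* ≈ £4,537,795.61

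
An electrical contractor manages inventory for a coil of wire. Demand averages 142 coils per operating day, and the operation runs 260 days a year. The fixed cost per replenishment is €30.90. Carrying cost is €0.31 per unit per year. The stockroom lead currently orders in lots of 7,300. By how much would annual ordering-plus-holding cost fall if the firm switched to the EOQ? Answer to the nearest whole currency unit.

Extra cost ≈ €447 per year

Annual demand D = 142 × 260 = 36,920.
EOQ = √(2DS/H) = √(2 × 36,920 × 30.9 / 0.31) ≈ 2712.97.
Cost at Q* = (D/Q*)S + (Q*/2)H = √(2DSH) ≈ €841.02.
Cost at Q = 7,300: (36,920/7,300)×30.9 + (7,300/2)×0.31 = €156.28 + €1,131.50 = €1,287.78.
Excess = €1,287.78 − €841.02 = €446.76.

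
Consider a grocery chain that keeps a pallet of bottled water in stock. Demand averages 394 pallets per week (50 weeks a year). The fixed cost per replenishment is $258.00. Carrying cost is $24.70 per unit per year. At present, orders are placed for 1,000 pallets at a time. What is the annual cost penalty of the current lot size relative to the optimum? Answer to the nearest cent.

Annual demand D = 394 × 50 = 19,700.
EOQ = √(2DS/H) = √(2 × 19,700 × 258 / 24.7) ≈ 641.52.
Cost at Q* = (D/Q*)S + (Q*/2)H = √(2DSH) ≈ $15,845.52.
Cost at Q = 1,000: (19,700/1,000)×258 + (1,000/2)×24.7 = $5,082.60 + $12,350.00 = $17,432.60.
Excess = $17,432.60 − $15,845.52 = $1,587.08.

Extra cost ≈ $1,587.08 per year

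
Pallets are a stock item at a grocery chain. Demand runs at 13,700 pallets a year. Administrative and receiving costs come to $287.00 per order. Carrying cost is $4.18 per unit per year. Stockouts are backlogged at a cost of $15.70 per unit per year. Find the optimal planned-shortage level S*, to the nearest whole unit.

With planned backorders, Q* = √(2DS/H) · √((H+B)/B).
√(2DS/H) = √(2 × 13,700 × 287 / 4.18) = 1371.602.
√((H+B)/B) = √((4.18+15.7)/15.7) = 1.1253.
Q* ≈ 1543.428.
S* = Q* · H/(H+B) = 1543.428 × 4.18/19.88 ≈ 324.524.

S* ≈ 325 pallets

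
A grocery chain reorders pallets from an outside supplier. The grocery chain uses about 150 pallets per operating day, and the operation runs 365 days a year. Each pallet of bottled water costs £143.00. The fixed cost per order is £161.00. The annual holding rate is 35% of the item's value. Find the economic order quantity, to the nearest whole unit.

Annual demand D = 150 × 365 = 54,750.
Holding cost H = 0.35 × £143.00 = £50.0500 per unit per year.
EOQ = √(2DS / H) = √(2 × 54,750 × 161 / 50.05).
= √(17,629,500 / 50.05) = √352,237.7622 ≈ 593.496.

Q* ≈ 593 pallets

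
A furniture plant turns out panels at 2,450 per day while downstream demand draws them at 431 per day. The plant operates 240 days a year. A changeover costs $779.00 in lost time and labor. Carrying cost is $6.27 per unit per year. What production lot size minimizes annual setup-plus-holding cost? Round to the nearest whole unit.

Annual demand D = 431 × 240 = 103,440.
Production build-up factor (1 − d/p) = 1 − 431/2,450 = 0.8241.
Q* = √(2DS / (H(1 − d/p))) = √(2 × 103,440 × 779 / (6.27 × 0.8241)).
= √(161,159,520 / 5.167) ≈ 5584.819.

Q* ≈ 5,585 panels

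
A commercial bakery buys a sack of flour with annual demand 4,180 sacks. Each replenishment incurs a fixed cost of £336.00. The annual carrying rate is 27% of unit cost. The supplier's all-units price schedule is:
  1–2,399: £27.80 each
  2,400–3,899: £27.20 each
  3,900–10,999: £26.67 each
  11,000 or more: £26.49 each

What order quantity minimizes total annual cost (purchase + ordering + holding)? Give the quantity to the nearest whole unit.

Holding cost per unit per year at price C is H = 0.27·C.
Candidates are each tier's EOQ (if it falls in that tier) and each price-break quantity.
EOQ at £27.80 = 611.7 (feasible in tier 1): TC = 4,180×£27.80 + (4,180/611.7)×336 + (611.7/2)×0.27×£27.80 = £120,795.74.
EOQ at £27.20 = 618.5 < 2400, so use break Q=2400: TC = 4,180×£27.20 + (4,180/2400.0)×336 + (2400.0/2)×0.27×£27.20 = £123,094.00.
EOQ at £26.67 = 624.6 < 3900, so use break Q=3900: TC = 4,180×£26.67 + (4,180/3900.0)×336 + (3900.0/2)×0.27×£26.67 = £125,882.48.
EOQ at £26.49 = 626.7 < 11000, so use break Q=11000: TC = 4,180×£26.49 + (4,180/11000.0)×336 + (11000.0/2)×0.27×£26.49 = £150,193.53.
Lowest total cost is £120,795.74 at Q = 611.7.

Q* ≈ 612 sacks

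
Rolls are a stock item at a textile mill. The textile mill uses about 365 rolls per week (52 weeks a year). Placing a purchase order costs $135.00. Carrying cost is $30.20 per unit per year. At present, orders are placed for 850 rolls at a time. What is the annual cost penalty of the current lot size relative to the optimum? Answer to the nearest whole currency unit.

Extra cost ≈ $3,409 per year

Annual demand D = 365 × 52 = 18,980.
EOQ = √(2DS/H) = √(2 × 18,980 × 135 / 30.2) ≈ 411.93.
Cost at Q* = (D/Q*)S + (Q*/2)H = √(2DSH) ≈ $12,440.37.
Cost at Q = 850: (18,980/850)×135 + (850/2)×30.2 = $3,014.47 + $12,835.00 = $15,849.47.
Excess = $15,849.47 − $12,440.37 = $3,409.10.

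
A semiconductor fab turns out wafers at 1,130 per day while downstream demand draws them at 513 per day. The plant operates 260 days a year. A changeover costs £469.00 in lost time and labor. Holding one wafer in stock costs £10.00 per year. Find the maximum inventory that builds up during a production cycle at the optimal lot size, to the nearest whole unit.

Annual demand D = 513 × 260 = 133,380.
Production build-up factor (1 − d/p) = 1 − 513/1,130 = 0.5460.
Q* = √(2DS / (H(1 − d/p))) = √(2 × 133,380 × 469 / (10 × 0.5460)).
= √(125,110,440 / 5.4602) ≈ 4786.779.
Maximum inventory = Q*(1 − d/p) = 4786.779 × 0.5460 ≈ 2613.666.

I_max ≈ 2,614 wafers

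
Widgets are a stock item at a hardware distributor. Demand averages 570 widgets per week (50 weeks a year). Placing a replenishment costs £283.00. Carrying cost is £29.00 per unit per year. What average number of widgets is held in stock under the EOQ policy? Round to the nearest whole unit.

Average inventory ≈ 373 widgets

Annual demand D = 570 × 50 = 28,500.
Q* = √(2DS/H) = √(2 × 28,500 × 283 / 29) ≈ 745.82.
Average inventory = Q*/2 ≈ 745.82 / 2 = 372.908.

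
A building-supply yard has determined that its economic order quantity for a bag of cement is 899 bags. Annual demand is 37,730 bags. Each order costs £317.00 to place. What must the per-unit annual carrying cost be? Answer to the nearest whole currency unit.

Squaring Q* = √(2DS/H) gives Q*² = 2DS/H.
From Q* = √(2DS/H): H = 2DS / Q*² = 2 × 37,730 × 317 / 899² = 29.5976.

H ≈ £30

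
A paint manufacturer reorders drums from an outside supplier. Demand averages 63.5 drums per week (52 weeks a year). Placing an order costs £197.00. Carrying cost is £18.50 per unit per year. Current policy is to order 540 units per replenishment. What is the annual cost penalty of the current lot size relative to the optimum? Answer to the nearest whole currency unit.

Extra cost ≈ £1,294 per year

Annual demand D = 63.5 × 52 = 3,302.
EOQ = √(2DS/H) = √(2 × 3,302 × 197 / 18.5) ≈ 265.19.
Cost at Q* = (D/Q*)S + (Q*/2)H = √(2DSH) ≈ £4,905.94.
Cost at Q = 540: (3,302/540)×197 + (540/2)×18.5 = £1,204.62 + £4,995.00 = £6,199.62.
Excess = £6,199.62 − £4,905.94 = £1,293.68.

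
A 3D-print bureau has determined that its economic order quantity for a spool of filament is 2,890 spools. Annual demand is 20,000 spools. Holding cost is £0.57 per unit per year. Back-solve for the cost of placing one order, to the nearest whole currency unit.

S ≈ £119

The basic EOQ model gives Q* = √(2DS/H); rearrange for the unknown.
From Q* = √(2DS/H): S = Q*²H / (2D) = 2,890² × 0.57 / (2 × 20,000) = 119.0174.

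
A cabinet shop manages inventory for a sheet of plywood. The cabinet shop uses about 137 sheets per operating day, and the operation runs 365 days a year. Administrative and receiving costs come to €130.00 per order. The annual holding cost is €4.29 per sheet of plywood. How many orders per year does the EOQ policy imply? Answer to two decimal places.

N ≈ 28.72 orders per year

Annual demand D = 137 × 365 = 50,005.
EOQ = √(2DS/H) = √(2 × 50,005 × 130 / 4.29) ≈ 1740.86.
Orders per year = D / Q* = 50,005 / 1740.86 ≈ 28.724.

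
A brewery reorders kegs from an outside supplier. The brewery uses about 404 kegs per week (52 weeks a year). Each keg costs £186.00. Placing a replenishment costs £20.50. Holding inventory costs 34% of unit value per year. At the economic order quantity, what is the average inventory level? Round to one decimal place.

Average inventory ≈ 58.4 kegs

Annual demand D = 404 × 52 = 21,008.
Holding cost H = 0.34 × £186.00 = £63.2400 per unit per year.
EOQ = √(2DS/H) = √(2 × 21,008 × 20.5 / 63.24) ≈ 116.70.
Average inventory = Q*/2 ≈ 116.70 / 2 = 58.352.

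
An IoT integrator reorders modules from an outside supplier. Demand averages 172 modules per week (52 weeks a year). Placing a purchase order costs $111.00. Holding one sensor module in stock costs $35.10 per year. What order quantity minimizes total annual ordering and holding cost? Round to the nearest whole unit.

Q* ≈ 238 modules

Annual demand D = 172 × 52 = 8,944.
EOQ = √(2DS / H) = √(2 × 8,944 × 111 / 35.1).
= √(1,985,568 / 35.1) = √56,568.8889 ≈ 237.842.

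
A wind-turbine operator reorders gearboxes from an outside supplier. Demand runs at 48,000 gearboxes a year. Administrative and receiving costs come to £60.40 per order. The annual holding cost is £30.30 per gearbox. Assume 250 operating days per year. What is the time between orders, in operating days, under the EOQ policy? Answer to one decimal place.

T ≈ 2.3 days

EOQ = √(2DS/H) = √(2 × 48,000 × 60.4 / 30.3) ≈ 437.45.
Cycle time = Q*/D × 250 = 437.45 / 48,000 × 250 ≈ 2.278 days.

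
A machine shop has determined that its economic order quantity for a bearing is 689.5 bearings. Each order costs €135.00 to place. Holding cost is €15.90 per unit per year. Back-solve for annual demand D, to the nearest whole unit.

D ≈ 27,996 bearings per year

Invert the EOQ relation Q*² = 2DS/H.
From Q* = √(2DS/H): D = Q*²H / (2S) = 689.5² × 15.9 / (2 × 135) = 27996.381.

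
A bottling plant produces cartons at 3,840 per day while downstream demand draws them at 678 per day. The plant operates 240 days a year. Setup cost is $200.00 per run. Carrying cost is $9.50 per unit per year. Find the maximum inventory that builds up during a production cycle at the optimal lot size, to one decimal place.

Annual demand D = 678 × 240 = 162,720.
Production build-up factor (1 − d/p) = 1 − 678/3,840 = 0.8234.
Q* = √(2DS / (H(1 − d/p))) = √(2 × 162,720 × 200 / (9.5 × 0.8234)).
= √(65,088,000 / 7.8227) ≈ 2884.519.
Maximum inventory = Q*(1 − d/p) = 2884.519 × 0.8234 ≈ 2375.221.

I_max ≈ 2,375.2 cartons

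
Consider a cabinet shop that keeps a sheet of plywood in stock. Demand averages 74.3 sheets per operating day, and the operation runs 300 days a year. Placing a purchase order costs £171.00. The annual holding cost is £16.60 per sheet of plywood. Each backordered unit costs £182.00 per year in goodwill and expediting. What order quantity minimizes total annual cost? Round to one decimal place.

Annual demand D = 74.3 × 300 = 22,290.
With planned backorders, Q* = √(2DS/H) · √((H+B)/B).
√(2DS/H) = √(2 × 22,290 × 171 / 16.6) = 677.663.
√((H+B)/B) = √((16.6+182)/182) = 1.0446.
Q* ≈ 707.894.

Q* ≈ 707.9 sheets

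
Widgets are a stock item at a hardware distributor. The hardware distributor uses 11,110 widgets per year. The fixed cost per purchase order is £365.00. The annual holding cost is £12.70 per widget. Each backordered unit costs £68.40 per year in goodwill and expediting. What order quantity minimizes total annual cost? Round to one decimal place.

Q* ≈ 870.2 widgets

With planned backorders, Q* = √(2DS/H) · √((H+B)/B).
√(2DS/H) = √(2 × 11,110 × 365 / 12.7) = 799.128.
√((H+B)/B) = √((12.7+68.4)/68.4) = 1.0889.
Q* ≈ 870.160.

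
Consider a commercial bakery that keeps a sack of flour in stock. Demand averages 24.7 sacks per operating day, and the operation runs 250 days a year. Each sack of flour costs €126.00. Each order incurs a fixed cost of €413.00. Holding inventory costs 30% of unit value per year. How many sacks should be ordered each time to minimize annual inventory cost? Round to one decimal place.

Annual demand D = 24.7 × 250 = 6,175.
Holding cost H = 0.30 × €126.00 = €37.8000 per unit per year.
EOQ = √(2DS / H) = √(2 × 6,175 × 413 / 37.8).
= √(5,100,550 / 37.8) = √134,935.1852 ≈ 367.335.

Q* ≈ 367.3 sacks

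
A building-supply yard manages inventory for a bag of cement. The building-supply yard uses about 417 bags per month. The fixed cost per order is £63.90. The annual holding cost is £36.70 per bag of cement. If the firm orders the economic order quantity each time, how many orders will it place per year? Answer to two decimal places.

Annual demand D = 417 × 12 = 5,004.
EOQ = √(2DS/H) = √(2 × 5,004 × 63.9 / 36.7) ≈ 132.01.
Orders per year = D / Q* = 5,004 / 132.01 ≈ 37.908.

N ≈ 37.91 orders per year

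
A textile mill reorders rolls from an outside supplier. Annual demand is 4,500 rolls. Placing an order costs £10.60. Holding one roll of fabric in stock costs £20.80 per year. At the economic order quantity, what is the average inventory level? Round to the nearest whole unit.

Q* = √(2DS/H) = √(2 × 4,500 × 10.6 / 20.8) ≈ 67.72.
Average inventory = Q*/2 ≈ 67.72 / 2 = 33.862.

Average inventory ≈ 34 rolls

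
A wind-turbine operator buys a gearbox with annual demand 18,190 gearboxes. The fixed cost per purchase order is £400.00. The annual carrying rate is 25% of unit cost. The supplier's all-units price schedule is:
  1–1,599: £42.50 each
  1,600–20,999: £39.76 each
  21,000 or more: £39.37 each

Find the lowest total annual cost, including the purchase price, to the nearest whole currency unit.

Holding cost per unit per year at price C is H = 0.25·C.
Evaluate total cost at each tier's feasible EOQ or, if the EOQ is below the tier, at the tier's minimum quantity.
EOQ at £42.50 = 1170.3 (feasible in tier 1): TC = 18,190×£42.50 + (18,190/1170.3)×400 + (1170.3/2)×0.25×£42.50 = £785,509.43.
EOQ at £39.76 = 1210.0 < 1600, so use break Q=1600: TC = 18,190×£39.76 + (18,190/1600.0)×400 + (1600.0/2)×0.25×£39.76 = £735,733.90.
EOQ at £39.37 = 1215.9 < 21000, so use break Q=21000: TC = 18,190×£39.37 + (18,190/21000.0)×400 + (21000.0/2)×0.25×£39.37 = £819,833.03.
Lowest total cost among the candidates is at Q = 1600.0.

TC* ≈ £735,734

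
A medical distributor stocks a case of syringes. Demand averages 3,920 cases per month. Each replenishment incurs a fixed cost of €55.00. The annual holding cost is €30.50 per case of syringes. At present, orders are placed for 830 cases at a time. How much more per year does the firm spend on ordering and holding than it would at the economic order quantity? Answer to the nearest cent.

Annual demand D = 3,920 × 12 = 47,040.
EOQ = √(2DS/H) = √(2 × 47,040 × 55 / 30.5) ≈ 411.89.
Cost at Q* = (D/Q*)S + (Q*/2)H = √(2DSH) ≈ €12,562.61.
Cost at Q = 830: (47,040/830)×55 + (830/2)×30.5 = €3,117.11 + €12,657.50 = €15,774.61.
Excess = €15,774.61 − €12,562.61 = €3,212.00.

Extra cost ≈ €3,212.00 per year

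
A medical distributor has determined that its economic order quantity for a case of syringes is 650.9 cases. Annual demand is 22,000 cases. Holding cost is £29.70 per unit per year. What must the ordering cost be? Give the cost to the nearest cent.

S ≈ £285.98

The basic EOQ model gives Q* = √(2DS/H); rearrange for the unknown.
From Q* = √(2DS/H): S = Q*²H / (2D) = 650.9² × 29.7 / (2 × 22,000) = 285.9778.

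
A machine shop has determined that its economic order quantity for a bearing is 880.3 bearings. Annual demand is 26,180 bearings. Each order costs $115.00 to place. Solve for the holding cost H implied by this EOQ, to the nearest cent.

Invert the EOQ relation Q*² = 2DS/H.
From Q* = √(2DS/H): H = 2DS / Q*² = 2 × 26,180 × 115 / 880.3² = 7.7703.

H ≈ $7.77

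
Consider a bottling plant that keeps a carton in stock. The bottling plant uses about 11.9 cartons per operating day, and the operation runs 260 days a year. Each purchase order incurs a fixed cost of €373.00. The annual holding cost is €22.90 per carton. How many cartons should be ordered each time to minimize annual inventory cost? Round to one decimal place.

Annual demand D = 11.9 × 260 = 3,094.
EOQ = √(2DS / H) = √(2 × 3,094 × 373 / 22.9).
= √(2,308,124 / 22.9) = √100,791.441 ≈ 317.477.

Q* ≈ 317.5 cartons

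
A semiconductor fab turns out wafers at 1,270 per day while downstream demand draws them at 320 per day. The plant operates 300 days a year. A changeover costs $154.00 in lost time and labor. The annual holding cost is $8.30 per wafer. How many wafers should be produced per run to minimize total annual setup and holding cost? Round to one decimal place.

Q* ≈ 2,182.3 wafers

Annual demand D = 320 × 300 = 96,000.
Production build-up factor (1 − d/p) = 1 − 320/1,270 = 0.7480.
Q* = √(2DS / (H(1 − d/p))) = √(2 × 96,000 × 154 / (8.3 × 0.7480)).
= √(29,568,000 / 6.2087) ≈ 2182.288.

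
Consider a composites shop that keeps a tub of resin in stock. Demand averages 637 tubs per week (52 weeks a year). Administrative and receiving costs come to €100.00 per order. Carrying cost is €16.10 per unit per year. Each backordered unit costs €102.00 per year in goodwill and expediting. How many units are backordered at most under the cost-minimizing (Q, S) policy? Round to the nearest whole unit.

Annual demand D = 637 × 52 = 33,124.
With planned backorders, Q* = √(2DS/H) · √((H+B)/B).
√(2DS/H) = √(2 × 33,124 × 100 / 16.1) = 641.466.
√((H+B)/B) = √((16.1+102)/102) = 1.0760.
Q* ≈ 690.237.
S* = Q* · H/(H+B) = 690.237 × 16.1/118.1 ≈ 94.097.

S* ≈ 94 tubs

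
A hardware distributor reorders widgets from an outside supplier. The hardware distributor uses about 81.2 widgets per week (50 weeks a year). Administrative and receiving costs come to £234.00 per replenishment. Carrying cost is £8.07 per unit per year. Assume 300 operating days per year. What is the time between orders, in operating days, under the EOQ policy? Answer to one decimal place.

Annual demand D = 81.2 × 50 = 4,060.
Q* = √(2DS/H) = √(2 × 4,060 × 234 / 8.07) ≈ 485.23.
Cycle time = Q*/D × 300 = 485.23 / 4,060 × 300 ≈ 35.855 days.

T ≈ 35.9 days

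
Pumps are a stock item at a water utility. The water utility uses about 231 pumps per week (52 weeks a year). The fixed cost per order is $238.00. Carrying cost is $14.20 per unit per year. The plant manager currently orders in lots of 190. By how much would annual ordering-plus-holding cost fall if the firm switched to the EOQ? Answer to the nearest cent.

Extra cost ≈ $7,384.98 per year

Annual demand D = 231 × 52 = 12,012.
EOQ = √(2DS/H) = √(2 × 12,012 × 238 / 14.2) ≈ 634.55.
Cost at Q* = (D/Q*)S + (Q*/2)H = √(2DSH) ≈ $9,010.63.
Cost at Q = 190: (12,012/190)×238 + (190/2)×14.2 = $15,046.61 + $1,349.00 = $16,395.61.
Excess = $16,395.61 − $9,010.63 = $7,384.98.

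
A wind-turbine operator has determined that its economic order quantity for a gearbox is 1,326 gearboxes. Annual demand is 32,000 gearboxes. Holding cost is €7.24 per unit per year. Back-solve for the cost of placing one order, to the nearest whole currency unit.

S ≈ €199

The basic EOQ model gives Q* = √(2DS/H); rearrange for the unknown.
From Q* = √(2DS/H): S = Q*²H / (2D) = 1,326² × 7.24 / (2 × 32,000) = 198.9050.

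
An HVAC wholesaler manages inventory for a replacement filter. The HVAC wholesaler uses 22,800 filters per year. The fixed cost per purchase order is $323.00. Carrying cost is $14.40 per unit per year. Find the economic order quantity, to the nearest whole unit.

EOQ = √(2DS / H) = √(2 × 22,800 × 323 / 14.4).
= √(14,728,800 / 14.4) = √1,022,833.3333 ≈ 1011.352.

Q* ≈ 1,011 filters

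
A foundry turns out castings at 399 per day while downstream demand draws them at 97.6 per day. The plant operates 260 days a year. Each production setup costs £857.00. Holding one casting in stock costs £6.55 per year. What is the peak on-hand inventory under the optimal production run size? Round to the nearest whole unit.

Annual demand D = 97.6 × 260 = 25,376.
Production build-up factor (1 − d/p) = 1 − 97.6/399 = 0.7554.
Q* = √(2DS / (H(1 − d/p))) = √(2 × 25,376 × 857 / (6.55 × 0.7554)).
= √(43,494,464 / 4.9478) ≈ 2964.908.
Maximum inventory = Q*(1 − d/p) = 2964.908 × 0.7554 ≈ 2239.657.

I_max ≈ 2,240 castings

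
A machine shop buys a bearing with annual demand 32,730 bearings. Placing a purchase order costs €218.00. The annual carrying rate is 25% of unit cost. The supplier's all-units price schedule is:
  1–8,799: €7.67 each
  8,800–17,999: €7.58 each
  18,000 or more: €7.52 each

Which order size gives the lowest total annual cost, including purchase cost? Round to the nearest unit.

Q* ≈ 2,728 bearings

Holding cost per unit per year at price C is H = 0.25·C.
Evaluate total cost at each tier's feasible EOQ or, if the EOQ is below the tier, at the tier's minimum quantity.
EOQ at €7.67 = 2728.0 (feasible in tier 1): TC = 32,730×€7.67 + (32,730/2728.0)×218 + (2728.0/2)×0.25×€7.67 = €256,270.09.
EOQ at €7.58 = 2744.2 < 8800, so use break Q=8800: TC = 32,730×€7.58 + (32,730/8800.0)×218 + (8800.0/2)×0.25×€7.58 = €257,242.21.
EOQ at €7.52 = 2755.1 < 18000, so use break Q=18000: TC = 32,730×€7.52 + (32,730/18000.0)×218 + (18000.0/2)×0.25×€7.52 = €263,446.00.
Lowest total cost is €256,270.09 at Q = 2728.0.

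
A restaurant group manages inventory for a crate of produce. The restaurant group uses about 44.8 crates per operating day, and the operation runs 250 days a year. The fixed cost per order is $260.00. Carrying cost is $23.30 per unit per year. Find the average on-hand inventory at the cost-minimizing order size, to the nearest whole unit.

Annual demand D = 44.8 × 250 = 11,200.
Q* = √(2DS/H) = √(2 × 11,200 × 260 / 23.3) ≈ 499.96.
Average inventory = Q*/2 ≈ 499.96 / 2 = 249.979.

Average inventory ≈ 250 crates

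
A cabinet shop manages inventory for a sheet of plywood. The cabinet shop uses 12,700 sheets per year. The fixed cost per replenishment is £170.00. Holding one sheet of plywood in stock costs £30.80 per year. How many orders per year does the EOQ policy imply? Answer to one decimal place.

N ≈ 33.9 orders per year

EOQ = √(2DS/H) = √(2 × 12,700 × 170 / 30.8) ≈ 374.43.
Orders per year = D / Q* = 12,700 / 374.43 ≈ 33.919.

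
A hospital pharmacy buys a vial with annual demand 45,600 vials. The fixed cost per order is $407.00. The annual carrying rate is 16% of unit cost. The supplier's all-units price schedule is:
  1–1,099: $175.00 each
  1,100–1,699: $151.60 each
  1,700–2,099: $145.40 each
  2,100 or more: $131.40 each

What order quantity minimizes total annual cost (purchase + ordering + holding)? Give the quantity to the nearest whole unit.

Holding cost per unit per year at price C is H = 0.16·C.
Evaluate total cost at each tier's feasible EOQ or, if the EOQ is below the tier, at the tier's minimum quantity.
Tier 1 ($175.00): EOQ = 1151.4 exceeds tier's upper bound 1099, so this tier is dominated.
EOQ at $151.60 = 1237.0 (feasible in tier 2): TC = 45,600×$151.60 + (45,600/1237.0)×407 + (1237.0/2)×0.16×$151.60 = $6,942,965.73.
EOQ at $145.40 = 1263.1 < 1700, so use break Q=1700: TC = 45,600×$145.40 + (45,600/1700.0)×407 + (1700.0/2)×0.16×$145.40 = $6,660,931.58.
EOQ at $131.40 = 1328.7 < 2100, so use break Q=2100: TC = 45,600×$131.40 + (45,600/2100.0)×407 + (2100.0/2)×0.16×$131.40 = $6,022,752.91.
Lowest total cost is $6,022,752.91 at Q = 2100.0.

Q* ≈ 2,100 vials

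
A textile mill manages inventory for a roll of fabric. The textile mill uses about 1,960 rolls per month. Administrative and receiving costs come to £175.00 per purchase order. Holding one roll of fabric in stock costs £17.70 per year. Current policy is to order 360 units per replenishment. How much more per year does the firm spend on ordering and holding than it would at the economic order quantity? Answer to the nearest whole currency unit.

Annual demand D = 1,960 × 12 = 23,520.
EOQ = √(2DS/H) = √(2 × 23,520 × 175 / 17.7) ≈ 681.97.
Cost at Q* = (D/Q*)S + (Q*/2)H = √(2DSH) ≈ £12,070.89.
Cost at Q = 360: (23,520/360)×175 + (360/2)×17.7 = £11,433.33 + £3,186.00 = £14,619.33.
Excess = £14,619.33 − £12,070.89 = £2,548.44.

Extra cost ≈ £2,548 per year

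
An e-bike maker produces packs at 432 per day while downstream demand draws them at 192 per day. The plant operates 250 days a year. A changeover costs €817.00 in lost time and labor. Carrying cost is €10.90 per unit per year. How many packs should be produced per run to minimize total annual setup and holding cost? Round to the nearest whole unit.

Q* ≈ 3,599 packs

Annual demand D = 192 × 250 = 48,000.
Production build-up factor (1 − d/p) = 1 − 192/432 = 0.5556.
Q* = √(2DS / (H(1 − d/p))) = √(2 × 48,000 × 817 / (10.9 × 0.5556)).
= √(78,432,000 / 6.0556) ≈ 3598.899.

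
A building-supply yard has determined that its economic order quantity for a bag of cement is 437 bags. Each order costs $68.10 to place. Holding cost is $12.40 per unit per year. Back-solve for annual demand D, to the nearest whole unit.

Invert the EOQ relation Q*² = 2DS/H.
From Q* = √(2DS/H): D = Q*²H / (2S) = 437² × 12.4 / (2 × 68.1) = 17386.311.

D ≈ 17,386 bags per year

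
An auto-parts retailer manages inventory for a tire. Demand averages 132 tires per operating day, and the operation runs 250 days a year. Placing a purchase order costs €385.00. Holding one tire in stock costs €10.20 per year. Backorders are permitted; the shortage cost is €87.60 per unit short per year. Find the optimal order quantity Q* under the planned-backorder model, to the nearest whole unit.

Q* ≈ 1,668 tires

Annual demand D = 132 × 250 = 33,000.
With planned backorders, Q* = √(2DS/H) · √((H+B)/B).
√(2DS/H) = √(2 × 33,000 × 385 / 10.2) = 1578.346.
√((H+B)/B) = √((10.2+87.6)/87.6) = 1.0566.
Q* ≈ 1667.706.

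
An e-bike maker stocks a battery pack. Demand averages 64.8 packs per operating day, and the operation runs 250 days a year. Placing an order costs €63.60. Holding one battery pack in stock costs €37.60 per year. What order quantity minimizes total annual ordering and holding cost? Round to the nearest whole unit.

Annual demand D = 64.8 × 250 = 16,200.
EOQ = √(2DS / H) = √(2 × 16,200 × 63.6 / 37.6).
= √(2,060,640 / 37.6) = √54,804.2553 ≈ 234.103.

Q* ≈ 234 packs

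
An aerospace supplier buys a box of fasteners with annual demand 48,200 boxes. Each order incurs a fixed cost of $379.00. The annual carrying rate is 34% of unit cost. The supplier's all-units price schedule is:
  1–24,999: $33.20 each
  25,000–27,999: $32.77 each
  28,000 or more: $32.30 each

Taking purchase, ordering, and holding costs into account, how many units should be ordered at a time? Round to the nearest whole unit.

Holding cost per unit per year at price C is H = 0.34·C.
For each price level, check whether its EOQ is feasible; otherwise the best quantity at that price is the breakpoint.
EOQ at $33.20 = 1799.1 (feasible in tier 1): TC = 48,200×$33.20 + (48,200/1799.1)×379 + (1799.1/2)×0.34×$33.20 = $1,620,547.98.
EOQ at $32.77 = 1810.8 < 25000, so use break Q=25000: TC = 48,200×$32.77 + (48,200/25000.0)×379 + (25000.0/2)×0.34×$32.77 = $1,719,517.21.
EOQ at $32.30 = 1824.0 < 28000, so use break Q=28000: TC = 48,200×$32.30 + (48,200/28000.0)×379 + (28000.0/2)×0.34×$32.30 = $1,711,260.42.
Lowest total cost is $1,620,547.98 at Q = 1799.1.

Q* ≈ 1,799 boxes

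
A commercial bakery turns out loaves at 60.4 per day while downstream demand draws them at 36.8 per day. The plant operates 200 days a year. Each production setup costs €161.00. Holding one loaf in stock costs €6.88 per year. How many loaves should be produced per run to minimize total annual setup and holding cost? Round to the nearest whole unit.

Q* ≈ 939 loaves

Annual demand D = 36.8 × 200 = 7,360.
Production build-up factor (1 − d/p) = 1 − 36.8/60.4 = 0.3907.
Q* = √(2DS / (H(1 − d/p))) = √(2 × 7,360 × 161 / (6.88 × 0.3907)).
= √(2,369,920 / 2.6882) ≈ 938.934.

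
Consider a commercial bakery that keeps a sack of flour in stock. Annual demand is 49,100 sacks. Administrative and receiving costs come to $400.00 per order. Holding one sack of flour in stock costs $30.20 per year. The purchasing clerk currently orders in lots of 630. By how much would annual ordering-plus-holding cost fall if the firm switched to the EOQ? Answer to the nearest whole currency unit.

EOQ = √(2DS/H) = √(2 × 49,100 × 400 / 30.2) ≈ 1140.47.
Cost at Q* = (D/Q*)S + (Q*/2)H = √(2DSH) ≈ $34,442.07.
Cost at Q = 630: (49,100/630)×400 + (630/2)×30.2 = $31,174.60 + $9,513.00 = $40,687.60.
Excess = $40,687.60 − $34,442.07 = $6,245.54.

Extra cost ≈ $6,246 per year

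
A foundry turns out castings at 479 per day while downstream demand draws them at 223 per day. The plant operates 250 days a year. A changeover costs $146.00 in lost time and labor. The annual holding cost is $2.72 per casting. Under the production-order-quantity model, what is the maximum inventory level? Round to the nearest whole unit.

I_max ≈ 1,788 castings

Annual demand D = 223 × 250 = 55,750.
Production build-up factor (1 − d/p) = 1 − 223/479 = 0.5344.
Q* = √(2DS / (H(1 − d/p))) = √(2 × 55,750 × 146 / (2.72 × 0.5344)).
= √(16,279,000 / 1.4537) ≈ 3346.395.
Maximum inventory = Q*(1 − d/p) = 3346.395 × 0.5344 ≈ 1788.470.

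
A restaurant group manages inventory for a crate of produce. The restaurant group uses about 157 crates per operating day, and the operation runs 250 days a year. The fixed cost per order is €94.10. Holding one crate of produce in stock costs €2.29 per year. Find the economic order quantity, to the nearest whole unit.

Q* ≈ 1,796 crates

Annual demand D = 157 × 250 = 39,250.
EOQ = √(2DS / H) = √(2 × 39,250 × 94.1 / 2.29).
= √(7,386,850 / 2.29) = √3,225,698.69 ≈ 1796.023.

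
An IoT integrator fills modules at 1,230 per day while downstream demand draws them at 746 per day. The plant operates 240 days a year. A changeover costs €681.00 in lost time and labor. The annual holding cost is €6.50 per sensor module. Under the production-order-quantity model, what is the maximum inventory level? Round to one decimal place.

Annual demand D = 746 × 240 = 179,040.
Production build-up factor (1 − d/p) = 1 − 746/1,230 = 0.3935.
Q* = √(2DS / (H(1 − d/p))) = √(2 × 179,040 × 681 / (6.5 × 0.3935)).
= √(243,852,480 / 2.5577) ≈ 9764.203.
Maximum inventory = Q*(1 − d/p) = 9764.203 × 0.3935 ≈ 3842.174.

I_max ≈ 3,842.2 modules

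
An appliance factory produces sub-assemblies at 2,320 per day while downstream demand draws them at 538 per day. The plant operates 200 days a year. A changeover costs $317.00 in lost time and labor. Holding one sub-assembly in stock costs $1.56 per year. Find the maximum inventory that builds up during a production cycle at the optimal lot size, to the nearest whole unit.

Annual demand D = 538 × 200 = 107,600.
Production build-up factor (1 − d/p) = 1 − 538/2,320 = 0.7681.
Q* = √(2DS / (H(1 − d/p))) = √(2 × 107,600 × 317 / (1.56 × 0.7681)).
= √(68,218,400 / 1.1982) ≈ 7545.336.
Maximum inventory = Q*(1 − d/p) = 7545.336 × 0.7681 ≈ 5795.599.

I_max ≈ 5,796 sub-assemblies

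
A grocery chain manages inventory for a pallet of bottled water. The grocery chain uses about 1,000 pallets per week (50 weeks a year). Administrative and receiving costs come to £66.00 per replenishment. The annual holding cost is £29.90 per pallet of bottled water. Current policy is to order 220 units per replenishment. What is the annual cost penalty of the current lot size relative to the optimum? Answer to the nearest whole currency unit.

Annual demand D = 1,000 × 50 = 50,000.
EOQ = √(2DS/H) = √(2 × 50,000 × 66 / 29.9) ≈ 469.83.
Cost at Q* = (D/Q*)S + (Q*/2)H = √(2DSH) ≈ £14,047.78.
Cost at Q = 220: (50,000/220)×66 + (220/2)×29.9 = £15,000.00 + £3,289.00 = £18,289.00.
Excess = £18,289.00 − £14,047.78 = £4,241.22.

Extra cost ≈ £4,241 per year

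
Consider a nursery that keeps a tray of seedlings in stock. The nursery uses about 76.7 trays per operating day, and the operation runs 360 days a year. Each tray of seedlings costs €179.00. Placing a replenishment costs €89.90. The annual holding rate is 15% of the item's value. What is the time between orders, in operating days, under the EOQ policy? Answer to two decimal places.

Annual demand D = 76.7 × 360 = 27,612.
Holding cost H = 0.15 × €179.00 = €26.8500 per unit per year.
EOQ = √(2DS/H) = √(2 × 27,612 × 89.9 / 26.85) ≈ 430.00.
Cycle time = Q*/D × 360 = 430.00 / 27,612 × 360 ≈ 5.606 days.

T ≈ 5.61 days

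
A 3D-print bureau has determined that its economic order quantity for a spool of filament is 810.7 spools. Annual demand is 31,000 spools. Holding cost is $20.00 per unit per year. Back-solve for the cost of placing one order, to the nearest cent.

Invert the EOQ relation Q*² = 2DS/H.
From Q* = √(2DS/H): S = Q*²H / (2D) = 810.7² × 20 / (2 × 31,000) = 212.0111.

S ≈ $212.01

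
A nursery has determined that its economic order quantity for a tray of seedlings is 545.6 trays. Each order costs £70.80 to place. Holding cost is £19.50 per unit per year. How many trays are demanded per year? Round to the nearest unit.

Squaring Q* = √(2DS/H) gives Q*² = 2DS/H.
From Q* = √(2DS/H): D = Q*²H / (2S) = 545.6² × 19.5 / (2 × 70.8) = 40993.980.

D ≈ 40,994 trays per year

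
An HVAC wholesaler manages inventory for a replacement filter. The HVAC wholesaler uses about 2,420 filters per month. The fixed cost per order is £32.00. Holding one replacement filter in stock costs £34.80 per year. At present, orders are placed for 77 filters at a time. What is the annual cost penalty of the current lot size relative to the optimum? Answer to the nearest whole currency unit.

Annual demand D = 2,420 × 12 = 29,040.
EOQ = √(2DS/H) = √(2 × 29,040 × 32 / 34.8) ≈ 231.10.
Cost at Q* = (D/Q*)S + (Q*/2)H = √(2DSH) ≈ £8,042.26.
Cost at Q = 77: (29,040/77)×32 + (77/2)×34.8 = £12,068.57 + £1,339.80 = £13,408.37.
Excess = £13,408.37 − £8,042.26 = £5,366.12.

Extra cost ≈ £5,366 per year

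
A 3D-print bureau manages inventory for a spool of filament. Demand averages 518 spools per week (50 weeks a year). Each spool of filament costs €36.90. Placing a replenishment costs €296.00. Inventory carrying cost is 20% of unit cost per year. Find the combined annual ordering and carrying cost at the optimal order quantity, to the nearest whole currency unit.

Annual demand D = 518 × 50 = 25,900.
Holding cost H = 0.20 × €36.90 = €7.3800 per unit per year.
Q* = √(2DS/H) = √(2 × 25,900 × 296 / 7.38) ≈ 1441.39.
At Q*, ordering cost (D/Q*)S equals holding cost (Q*/2)H, each = √(DSH/2).
Minimum total = √(2DSH) = √(2 × 25,900 × 296 × 7.38) ≈ 10637.484.

TC* ≈ €10,637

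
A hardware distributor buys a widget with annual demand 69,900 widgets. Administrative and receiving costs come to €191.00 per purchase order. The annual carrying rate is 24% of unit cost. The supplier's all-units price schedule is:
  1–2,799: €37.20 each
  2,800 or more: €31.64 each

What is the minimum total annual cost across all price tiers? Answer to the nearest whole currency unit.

TC* ≈ €2,227,035

Holding cost per unit per year at price C is H = 0.24·C.
Candidates are each tier's EOQ (if it falls in that tier) and each price-break quantity.
EOQ at €37.20 = 1729.4 (feasible in tier 1): TC = 69,900×€37.20 + (69,900/1729.4)×191 + (1729.4/2)×0.24×€37.20 = €2,615,720.00.
EOQ at €31.64 = 1875.2 < 2800, so use break Q=2800: TC = 69,900×€31.64 + (69,900/2800.0)×191 + (2800.0/2)×0.24×€31.64 = €2,227,035.22.
Lowest total cost among the candidates is at Q = 2800.0.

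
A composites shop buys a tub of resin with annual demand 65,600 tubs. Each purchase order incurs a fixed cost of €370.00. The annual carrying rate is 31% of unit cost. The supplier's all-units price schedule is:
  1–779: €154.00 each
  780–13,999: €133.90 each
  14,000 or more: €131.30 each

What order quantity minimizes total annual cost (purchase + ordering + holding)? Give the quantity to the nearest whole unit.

Holding cost per unit per year at price C is H = 0.31·C.
Candidates are each tier's EOQ (if it falls in that tier) and each price-break quantity.
Tier 1 (€154.00): EOQ = 1008.4 exceeds tier's upper bound 779, so this tier is dominated.
EOQ at €133.90 = 1081.4 (feasible in tier 2): TC = 65,600×€133.90 + (65,600/1081.4)×370 + (1081.4/2)×0.31×€133.90 = €8,828,728.90.
EOQ at €131.30 = 1092.1 < 14000, so use break Q=14000: TC = 65,600×€131.30 + (65,600/14000.0)×370 + (14000.0/2)×0.31×€131.30 = €8,899,934.71.
Lowest total cost is €8,828,728.90 at Q = 1081.4.

Q* ≈ 1,081 tubs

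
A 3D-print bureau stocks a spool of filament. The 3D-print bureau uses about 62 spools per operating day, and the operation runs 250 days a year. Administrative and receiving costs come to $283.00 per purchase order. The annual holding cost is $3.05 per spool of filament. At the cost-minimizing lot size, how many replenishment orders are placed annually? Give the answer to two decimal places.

Annual demand D = 62 × 250 = 15,500.
The optimal lot size = √(2DS/H) = √(2 × 15,500 × 283 / 3.05) ≈ 1695.99.
Orders per year = D / Q* = 15,500 / 1695.99 ≈ 9.139.

N ≈ 9.14 orders per year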